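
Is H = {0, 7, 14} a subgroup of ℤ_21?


Subgroup test for H = {0, 7, 14} in (ℤ_21, +):
(1) 0 ∈ H? Yes
(2) Closure: for all a,b ∈ H, (a+b) mod 21 ∈ H? Yes
(3) Inverses: for all a ∈ H, -a mod 21 ∈ H? Yes

Yes, H is a subgroup of ℤ_21


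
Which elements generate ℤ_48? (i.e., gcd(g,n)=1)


g generates ℤ_n iff gcd(g,n) = 1
Prime factors of 48: 2, 3
Generators are g ∈ {1,...,47} not divisible by any of these primes.
Generators: {1, 5, 7, 11, 13, 17, 19, 23, 25, 29, 31, 35, 37, 41, 43, 47}
Number of generators = φ(48) = 16

Generators of ℤ_48 = {1, 5, 7, 11, 13, 17, 19, 23, 25, 29, 31, 35, 37, 41, 43, 47}


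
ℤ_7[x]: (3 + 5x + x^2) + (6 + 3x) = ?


Add coefficients mod 7:
x^0: 3 + 6 = 2 (mod 7)
x^1: 5 + 3 = 1 (mod 7)
x^2: 1 + 0 = 1 (mod 7)
Result: 2 + x + x^2

f + g = 2 + x + x^2


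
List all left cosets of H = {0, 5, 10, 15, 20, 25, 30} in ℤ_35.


H = {0, 5, 10, 15, 20, 25, 30}, |H| = 7
Number of cosets = |G|/|H| = 35/7 = 5
0 + H = {0, 5, 10, 15, 20, 25, 30}
1 + H = {1, 6, 11, 16, 21, 26, 31}
2 + H = {2, 7, 12, 17, 22, 27, 32}
3 + H = {3, 8, 13, 18, 23, 28, 33}
4 + H = {4, 9, 14, 19, 24, 29, 34}

Cosets: 0+H={0,5,10,15,20,25,30}; 1+H={1,6,11,16,21,26,31}; 2+H={2,7,12,17,22,27,32}; 3+H={3,8,13,18,23,28,33}; 4+H={4,9,14,19,24,29,34}


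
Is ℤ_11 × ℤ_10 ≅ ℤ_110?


Comparing ℤ_11 × ℤ_10 and ℤ_110:
gcd(11,10) = 1, so ℤ_11 × ℤ_10 ≅ ℤ_110 (CRT)

Yes, ℤ_11 × ℤ_10 ≅ ℤ_110


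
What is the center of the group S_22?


Z(G) = {g ∈ G | gx = xg for all x ∈ G}
S_n is non-abelian for n ≥ 3; Z(S_22) is trivial

Z(S_22) = {e}


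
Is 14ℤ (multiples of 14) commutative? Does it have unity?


14ℤ is a commutative ring under +,× but has no multiplicative identity (1 ∉ 14ℤ); it has no zero divisors, but without unity it is not an integral domain
Commutative: Yes
Integral domain: No
Has unity: No

14ℤ (multiples of 14): Commutative=Yes, Unity=No


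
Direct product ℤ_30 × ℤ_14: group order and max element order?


|ℤ_30 × ℤ_14| = 30 × 14 = 420
Max element order = lcm(30,14) = 210
Cyclic? No (gcd=2)

|ℤ_30×ℤ_14| = 420, max element order = 210


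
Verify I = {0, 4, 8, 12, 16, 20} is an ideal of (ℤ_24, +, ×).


Check ideal conditions for I = {0, 4, 8, 12, 16, 20} in ℤ_24:
(1) I is an additive subgroup? Yes
(2) For r ∈ ℤ_24 and a ∈ I: r·a ∈ I? Yes

Yes, I is an ideal of ℤ_24


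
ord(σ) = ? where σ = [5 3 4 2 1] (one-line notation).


Cycle decomposition: (1 5) (2 3 4)
Cycle lengths: 2, 3
Order = lcm(2, 3) = 6

ord(σ) = 6


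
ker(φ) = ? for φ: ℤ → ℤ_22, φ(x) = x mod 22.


Kernel = preimage of identity
ker(φ) = {x ∈ ℤ : x ≡ 0 (mod 22)} = 22ℤ = {0, ±22, ±44, ...}

ker(φ) = 22ℤ


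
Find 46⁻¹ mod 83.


Use the extended Euclidean algorithm to write 1 = 46·s + 83·t; then s mod 83 is the inverse.
Euclidean algorithm:
  46 = 0·83 + 46
  83 = 1·46 + 37
  46 = 1·37 + 9
  37 = 4·9 + 1
  9 = 9·1 + 0
gcd(46,83) = 1
Back-substitution gives: 46·(-9) + 83·(5) = 1
So 46⁻¹ ≡ -9 ≡ 74 (mod 83)
Check: 46 × 74 = 3404 ≡ 1 (mod 83) ✓

46⁻¹ ≡ 74 (mod 83)


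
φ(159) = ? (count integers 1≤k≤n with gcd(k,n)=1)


Factor n: 159 = 3 × 53
φ(n) = n · ∏(1 - 1/p) over distinct primes p | n
φ(159) = 159 · (1 - 1/3) · (1 - 1/53) = 104

φ(159) = 104


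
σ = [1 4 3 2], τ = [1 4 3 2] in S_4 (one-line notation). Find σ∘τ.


σ∘τ: apply τ first, then σ
1 →τ 1 →σ 1
2 →τ 4 →σ 2
3 →τ 3 →σ 3
4 →τ 2 →σ 4

σ∘τ = [1 2 3 4]


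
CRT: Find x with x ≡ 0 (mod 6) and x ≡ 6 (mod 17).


m₁ = 6, m₂ = 17, gcd = 1, so CRT applies. M = m₁·m₂ = 102
Let M₁ = M/m₁ = 17, M₂ = M/m₂ = 6
Find y₁ ≡ M₁⁻¹ (mod m₁): 17⁻¹ ≡ 5 (mod 6)
Find y₂ ≡ M₂⁻¹ (mod m₂): 6⁻¹ ≡ 3 (mod 17)
x = a₁·M₁·y₁ + a₂·M₂·y₂ = 0·17·5 + 6·6·3 = 108
Reduce mod 102: x ≡ 6
Check: 6 mod 6 = 0 ✓, 6 mod 17 = 6 ✓

x ≡ 6 (mod 102)


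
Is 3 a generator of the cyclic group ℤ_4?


g generates ℤ_n iff gcd(g, n) = 1
gcd(3, 4) = 1
Since gcd = 1, 3 is a generator.

Yes, 3 generates ℤ_4


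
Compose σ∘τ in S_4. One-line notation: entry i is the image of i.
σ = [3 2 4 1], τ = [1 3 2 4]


σ∘τ: apply τ first, then σ
1 →τ 1 →σ 3
2 →τ 3 →σ 4
3 →τ 2 →σ 2
4 →τ 4 →σ 1

σ∘τ = [3 4 2 1]


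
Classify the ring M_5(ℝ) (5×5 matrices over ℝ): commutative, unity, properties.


Matrix multiplication is non-commutative for n ≥ 2; the identity matrix I is the unity; singular matrices give zero divisors, so not an integral domain
Commutative: No
Integral domain: No
Has unity: Yes

M_5(ℝ) (5×5 matrices over ℝ): Commutative=No, Unity=Yes


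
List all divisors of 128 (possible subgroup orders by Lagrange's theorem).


Lagrange's theorem: |H| divides |G|
|G| = 128
Divisors of 128: 1, 2, 4, 8, 16, 32, 64, 128

Possible subgroup orders: {1, 2, 4, 8, 16, 32, 64, 128}


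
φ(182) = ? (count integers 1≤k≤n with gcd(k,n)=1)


Factor n: 182 = 2 × 7 × 13
φ(n) = n · ∏(1 - 1/p) over distinct primes p | n
φ(182) = 182 · (1 - 1/2) · (1 - 1/7) · (1 - 1/13) = 72

φ(182) = 72


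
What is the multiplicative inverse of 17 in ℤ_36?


Use the extended Euclidean algorithm to write 1 = 17·s + 36·t; then s mod 36 is the inverse.
Euclidean algorithm:
  17 = 0·36 + 17
  36 = 2·17 + 2
  17 = 8·2 + 1
  2 = 2·1 + 0
gcd(17,36) = 1
Back-substitution gives: 17·(17) + 36·(-8) = 1
So 17⁻¹ ≡ 17 ≡ 17 (mod 36)
Check: 17 × 17 = 289 ≡ 1 (mod 36) ✓

17⁻¹ ≡ 17 (mod 36)


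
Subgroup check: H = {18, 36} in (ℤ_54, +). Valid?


Subgroup test for H = {18, 36} in (ℤ_54, +):
(1) 0 ∈ H? No
(2) Closure: for all a,b ∈ H, (a+b) mod 54 ∈ H? No  [counterexample: 18 + 36 = 0 ∉ H]
(3) Inverses: for all a ∈ H, -a mod 54 ∈ H? Yes

No, H is not a subgroup of ℤ_54


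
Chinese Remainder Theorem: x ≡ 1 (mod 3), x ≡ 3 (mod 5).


m₁ = 3, m₂ = 5, gcd = 1, so CRT applies. M = m₁·m₂ = 15
Let M₁ = M/m₁ = 5, M₂ = M/m₂ = 3
Find y₁ ≡ M₁⁻¹ (mod m₁): 5⁻¹ ≡ 2 (mod 3)
Find y₂ ≡ M₂⁻¹ (mod m₂): 3⁻¹ ≡ 2 (mod 5)
x = a₁·M₁·y₁ + a₂·M₂·y₂ = 1·5·2 + 3·3·2 = 28
Reduce mod 15: x ≡ 13
Check: 13 mod 3 = 1 ✓, 13 mod 5 = 3 ✓

x ≡ 13 (mod 15)


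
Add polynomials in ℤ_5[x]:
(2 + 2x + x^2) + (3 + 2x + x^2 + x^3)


Add coefficients mod 5:
x^0: 2 + 3 = 0 (mod 5)
x^1: 2 + 2 = 4 (mod 5)
x^2: 1 + 1 = 2 (mod 5)
x^3: 0 + 1 = 1 (mod 5)
Result: 4x + 2x^2 + x^3

f + g = 4x + 2x^2 + x^3


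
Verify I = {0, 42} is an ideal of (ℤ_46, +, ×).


Check ideal conditions for I = {0, 42} in ℤ_46:
(1) I is an additive subgroup? No
(2) For r ∈ ℤ_46 and a ∈ I: r·a ∈ I? No  [counterexample: r=2, a=42, r·a mod 46 = 38 ∉ I]

No, I is not an ideal of ℤ_46


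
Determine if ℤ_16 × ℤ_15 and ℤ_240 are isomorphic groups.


Comparing ℤ_16 × ℤ_15 and ℤ_240:
gcd(16,15) = 1, so ℤ_16 × ℤ_15 ≅ ℤ_240 (CRT)

Yes, ℤ_16 × ℤ_15 ≅ ℤ_240


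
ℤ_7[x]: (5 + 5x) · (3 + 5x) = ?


Expand and collect like terms; reduce coefficients mod 7:
x^0: 5·3 = 15 ≡ 1 (mod 7)
x^1: 5·5 + 5·3 = 40 ≡ 5 (mod 7)
x^2: 5·5 = 25 ≡ 4 (mod 7)
Result: 1 + 5x + 4x^2

f · g = 1 + 5x + 4x^2


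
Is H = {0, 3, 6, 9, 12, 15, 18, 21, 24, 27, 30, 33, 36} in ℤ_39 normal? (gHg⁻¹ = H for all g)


H = {0, 3, 6, 9, 12, 15, 18, 21, 24, 27, 30, 33, 36} in ℤ_39
ℤ_39 is abelian; every subgroup of an abelian group is normal

Yes, normal subgroup


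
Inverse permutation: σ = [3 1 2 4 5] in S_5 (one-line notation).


To find σ⁻¹, swap domain and range:
σ(1) = 3 → σ⁻¹(3) = 1
σ(2) = 1 → σ⁻¹(1) = 2
σ(3) = 2 → σ⁻¹(2) = 3
σ(4) = 4 → σ⁻¹(4) = 4
σ(5) = 5 → σ⁻¹(5) = 5

σ⁻¹ = [2 3 1 4 5]


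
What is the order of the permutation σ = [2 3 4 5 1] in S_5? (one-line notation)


Cycle decomposition: (1 2 3 4 5)
Cycle lengths: 5
Order = lcm(5) = 5

ord(σ) = 5


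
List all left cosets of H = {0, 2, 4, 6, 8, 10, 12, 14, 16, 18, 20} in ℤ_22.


H = {0, 2, 4, 6, 8, 10, 12, 14, 16, 18, 20}, |H| = 11
Number of cosets = |G|/|H| = 22/11 = 2
0 + H = {0, 2, 4, 6, 8, 10, 12, 14, 16, 18, 20}
1 + H = {1, 3, 5, 7, 9, 11, 13, 15, 17, 19, 21}

Cosets: 0+H={0,2,4,6,8,10,12,14,16,18,20}; 1+H={1,3,5,7,9,11,13,15,17,19,21}


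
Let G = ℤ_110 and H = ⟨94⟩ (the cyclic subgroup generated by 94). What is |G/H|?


|⟨94⟩| = n / gcd(94, 110) = 110 / 2 = 55
H is normal (ℤ_110 is abelian).
|G/H| = |G| / |H| = 110 / 55 = 2

|G/H| = 2


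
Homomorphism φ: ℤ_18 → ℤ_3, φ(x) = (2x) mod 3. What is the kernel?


Kernel = preimage of identity
ker(φ) = {x ∈ ℤ_18 : 2x ≡ 0 (mod 3)}. Since 3 | 18, φ is well-defined. The kernel is the cyclic subgroup ⟨3⟩ of ℤ_18 (order 6), i.e. {0, 3, 6, 9, 12, 15}

ker(φ) = {0, 3, 6, 9, 12, 15}


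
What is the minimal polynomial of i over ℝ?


i satisfies x² + 1 = 0, irreducible over ℝ

Minimal polynomial: x² + 1


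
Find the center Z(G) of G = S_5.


Z(G) = {g ∈ G | gx = xg for all x ∈ G}
S_n is non-abelian for n ≥ 3; Z(S_5) is trivial

Z(S_5) = {e}


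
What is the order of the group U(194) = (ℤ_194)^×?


U(n) is the group of units mod n; |U(n)| = φ(n)
|U(194)| = φ(194) = 96

|U(194) = (ℤ_194)^×| = 96


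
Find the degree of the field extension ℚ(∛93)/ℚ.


∛93 has minimal polynomial x³ - 93 (irreducible over ℚ since 93 is not a perfect cube)

[ℚ(∛93)/ℚ] = 3


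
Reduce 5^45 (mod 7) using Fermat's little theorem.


Fermat's little theorem: if p is prime and gcd(a,p)=1, then a^(p-1) ≡ 1 (mod p)
p = 7 is prime, gcd(5,7) = 1
Reduce exponent: 45 mod 6 = 3
So 5^45 ≡ 5^3 (mod 7)
5^3 mod 7 = 6

5^45 ≡ 6 (mod 7)


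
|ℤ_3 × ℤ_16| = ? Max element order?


|ℤ_3 × ℤ_16| = 3 × 16 = 48
Max element order = lcm(3,16) = 48
Cyclic? Yes (gcd=1)

|ℤ_3×ℤ_16| = 48, max element order = 48


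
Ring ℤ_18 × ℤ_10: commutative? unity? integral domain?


Direct product ring; commutative with unity (1,1); but (1,0)·(0,1) = (0,0) gives zero divisors, so not an integral domain
Commutative: Yes
Integral domain: No
Has unity: Yes

ℤ_18 × ℤ_10: Commutative=Yes, Unity=Yes


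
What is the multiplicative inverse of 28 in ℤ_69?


Use the extended Euclidean algorithm to write 1 = 28·s + 69·t; then s mod 69 is the inverse.
Euclidean algorithm:
  28 = 0·69 + 28
  69 = 2·28 + 13
  28 = 2·13 + 2
  13 = 6·2 + 1
  2 = 2·1 + 0
gcd(28,69) = 1
Back-substitution gives: 28·(-32) + 69·(13) = 1
So 28⁻¹ ≡ -32 ≡ 37 (mod 69)
Check: 28 × 37 = 1036 ≡ 1 (mod 69) ✓

28⁻¹ ≡ 37 (mod 69)


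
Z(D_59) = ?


Z(G) = {g ∈ G | gx = xg for all x ∈ G}
For odd n, Z(D_n) = {e}: no nontrivial rotation commutes with all reflections

Z(D_59) = {e}


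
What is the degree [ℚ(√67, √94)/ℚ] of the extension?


[ℚ(√67,√94):ℚ] = [ℚ(√67,√94):ℚ(√67)]·[ℚ(√67):ℚ] = 2·2 = 4

[ℚ(√67, √94)/ℚ] = 4


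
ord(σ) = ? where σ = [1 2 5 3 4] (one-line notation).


Cycle decomposition: (3 5 4)
Cycle lengths: 3
Order = lcm(3) = 3

ord(σ) = 3


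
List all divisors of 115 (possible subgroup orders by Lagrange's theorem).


Lagrange's theorem: |H| divides |G|
|G| = 115
Divisors of 115: 1, 5, 23, 115

Possible subgroup orders: {1, 5, 23, 115}


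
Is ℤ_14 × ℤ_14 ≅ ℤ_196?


Comparing ℤ_14 × ℤ_14 and ℤ_196:
gcd(14,14) = 14 ≠ 1. Max element order in ℤ_14×ℤ_14 is lcm(14,14) = 14 < 196, so it has no element of order 196

No, ℤ_14 × ℤ_14 ≇ ℤ_196


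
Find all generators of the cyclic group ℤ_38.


g generates ℤ_n iff gcd(g,n) = 1
Prime factors of 38: 2, 19
Generators are g ∈ {1,...,37} not divisible by any of these primes.
Generators: {1, 3, 5, 7, 9, 11, 13, 15, 17, 21, 23, 25, 27, 29, 31, 33, 35, 37}
Number of generators = φ(38) = 18

Generators of ℤ_38 = {1, 3, 5, 7, 9, 11, 13, 15, 17, 21, 23, 25, 27, 29, 31, 33, 35, 37}


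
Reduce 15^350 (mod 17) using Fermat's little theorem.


Fermat's little theorem: if p is prime and gcd(a,p)=1, then a^(p-1) ≡ 1 (mod p)
p = 17 is prime, gcd(15,17) = 1
Reduce exponent: 350 mod 16 = 14
So 15^350 ≡ 15^14 (mod 17)
15^14 mod 17 = 13

15^350 ≡ 13 (mod 17)


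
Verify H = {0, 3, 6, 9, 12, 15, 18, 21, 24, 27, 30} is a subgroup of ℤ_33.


Subgroup test for H = {0, 3, 6, 9, 12, 15, 18, 21, 24, 27, 30} in (ℤ_33, +):
(1) 0 ∈ H? Yes
(2) Closure: for all a,b ∈ H, (a+b) mod 33 ∈ H? Yes
(3) Inverses: for all a ∈ H, -a mod 33 ∈ H? Yes

Yes, H is a subgroup of ℤ_33


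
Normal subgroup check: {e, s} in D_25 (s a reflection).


H = {e, s} in D_25 (s a reflection)
r·s·r⁻¹ = sr⁻² ≠ s for n ≥ 3, so {e, s} is not closed under conjugation

No, not a normal subgroup


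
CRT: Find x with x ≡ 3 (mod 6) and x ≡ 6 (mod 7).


m₁ = 6, m₂ = 7, gcd = 1, so CRT applies. M = m₁·m₂ = 42
Let M₁ = M/m₁ = 7, M₂ = M/m₂ = 6
Find y₁ ≡ M₁⁻¹ (mod m₁): 7⁻¹ ≡ 1 (mod 6)
Find y₂ ≡ M₂⁻¹ (mod m₂): 6⁻¹ ≡ 6 (mod 7)
x = a₁·M₁·y₁ + a₂·M₂·y₂ = 3·7·1 + 6·6·6 = 237
Reduce mod 42: x ≡ 27
Check: 27 mod 6 = 3 ✓, 27 mod 7 = 6 ✓

x ≡ 27 (mod 42)


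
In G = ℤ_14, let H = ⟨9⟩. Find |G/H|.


|⟨9⟩| = n / gcd(9, 14) = 14 / 1 = 14
H is normal (ℤ_14 is abelian).
|G/H| = |G| / |H| = 14 / 14 = 1

|G/H| = 1


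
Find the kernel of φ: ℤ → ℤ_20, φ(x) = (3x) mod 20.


Kernel = preimage of identity
ker(φ) = {x ∈ ℤ : 3x ≡ 0 (mod 20)}. gcd(3,20) = 1, so 3x ≡ 0 (mod 20) ⟺ x ≡ 0 (mod 20/1 = 20). Hence ker(φ) = 20ℤ

ker(φ) = 20ℤ


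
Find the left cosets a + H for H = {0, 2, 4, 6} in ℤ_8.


H = {0, 2, 4, 6}, |H| = 4
Number of cosets = |G|/|H| = 8/4 = 2
0 + H = {0, 2, 4, 6}
1 + H = {1, 3, 5, 7}

Cosets: 0+H={0,2,4,6}; 1+H={1,3,5,7}


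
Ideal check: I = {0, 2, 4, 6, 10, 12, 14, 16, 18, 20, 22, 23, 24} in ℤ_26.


Check ideal conditions for I = {0, 2, 4, 6, 10, 12, 14, 16, 18, 20, 22, 23, 24} in ℤ_26:
(1) I is an additive subgroup? No
(2) For r ∈ ℤ_26 and a ∈ I: r·a ∈ I? No  [counterexample: r=2, a=4, r·a mod 26 = 8 ∉ I]

No, I is not an ideal of ℤ_26


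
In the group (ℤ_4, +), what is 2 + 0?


Operation: addition mod 4
2 + 0 = (a + b) mod 4 with a = 2, b = 0

2 + 0 = 2


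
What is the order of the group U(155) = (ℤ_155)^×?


U(n) is the group of units mod n; |U(n)| = φ(n)
|U(155)| = φ(155) = 120

|U(155) = (ℤ_155)^×| = 120


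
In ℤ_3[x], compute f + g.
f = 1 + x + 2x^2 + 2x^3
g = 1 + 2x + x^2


Add coefficients mod 3:
x^0: 1 + 1 = 2 (mod 3)
x^1: 1 + 2 = 0 (mod 3)
x^2: 2 + 1 = 0 (mod 3)
x^3: 2 + 0 = 2 (mod 3)
Result: 2 + 2x^3

f + g = 2 + 2x^3


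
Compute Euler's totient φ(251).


Factor n: 251 = 251
φ(n) = n · ∏(1 - 1/p) over distinct primes p | n
φ(251) = 251 · (1 - 1/251) = 250

φ(251) = 250


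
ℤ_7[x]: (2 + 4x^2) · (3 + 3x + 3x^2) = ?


Expand and collect like terms; reduce coefficients mod 7:
x^0: 2·3 = 6 ≡ 6 (mod 7)
x^1: 2·3 + 0·3 = 6 ≡ 6 (mod 7)
x^2: 2·3 + 0·3 + 4·3 = 18 ≡ 4 (mod 7)
x^3: 0·3 + 4·3 = 12 ≡ 5 (mod 7)
x^4: 4·3 = 12 ≡ 5 (mod 7)
Result: 6 + 6x + 4x^2 + 5x^3 + 5x^4

f · g = 6 + 6x + 4x^2 + 5x^3 + 5x^4


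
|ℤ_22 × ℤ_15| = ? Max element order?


|ℤ_22 × ℤ_15| = 22 × 15 = 330
Max element order = lcm(22,15) = 330
Cyclic? Yes (gcd=1)

|ℤ_22×ℤ_15| = 330, max element order = 330


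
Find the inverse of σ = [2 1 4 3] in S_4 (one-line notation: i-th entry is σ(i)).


To find σ⁻¹, swap domain and range:
σ(1) = 2 → σ⁻¹(2) = 1
σ(2) = 1 → σ⁻¹(1) = 2
σ(3) = 4 → σ⁻¹(4) = 3
σ(4) = 3 → σ⁻¹(3) = 4

σ⁻¹ = [2 1 4 3]


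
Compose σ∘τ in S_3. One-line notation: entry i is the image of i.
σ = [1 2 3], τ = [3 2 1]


σ∘τ: apply τ first, then σ
1 →τ 3 →σ 3
2 →τ 2 →σ 2
3 →τ 1 →σ 1

σ∘τ = [3 2 1]


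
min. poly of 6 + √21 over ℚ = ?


Let α = 6 + √21. Then α - 6 = √21, so (α - 6)² = 21, giving α² - 12α + 15 = 0. Degree 2 and α ∉ ℚ, so this is the minimal polynomial.

Minimal polynomial: x² - 12x + 15


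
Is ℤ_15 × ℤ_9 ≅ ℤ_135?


Comparing ℤ_15 × ℤ_9 and ℤ_135:
gcd(15,9) = 3 ≠ 1. Max element order in ℤ_15×ℤ_9 is lcm(15,9) = 45 < 135, so it has no element of order 135

No, ℤ_15 × ℤ_9 ≇ ℤ_135


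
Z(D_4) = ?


Z(G) = {g ∈ G | gx = xg for all x ∈ G}
For even n, Z(D_n) = {e, r^(n/2)}: the 180° rotation r^2 commutes with every reflection and rotation

Z(D_4) = {e, r^2}


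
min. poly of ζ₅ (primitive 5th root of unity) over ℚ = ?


ζ₅ is a root of Φ₅(x) = x⁴ + x³ + x² + x + 1, irreducible over ℚ

Minimal polynomial: x⁴ + x³ + x² + x + 1


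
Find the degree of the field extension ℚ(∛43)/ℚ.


∛43 has minimal polynomial x³ - 43 (irreducible over ℚ since 43 is not a perfect cube)

[ℚ(∛43)/ℚ] = 3


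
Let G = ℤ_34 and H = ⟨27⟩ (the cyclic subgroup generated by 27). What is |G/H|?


|⟨27⟩| = n / gcd(27, 34) = 34 / 1 = 34
H is normal (ℤ_34 is abelian).
|G/H| = |G| / |H| = 34 / 34 = 1

|G/H| = 1


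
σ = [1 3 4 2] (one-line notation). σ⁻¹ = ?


To find σ⁻¹, swap domain and range:
σ(1) = 1 → σ⁻¹(1) = 1
σ(2) = 3 → σ⁻¹(3) = 2
σ(3) = 4 → σ⁻¹(4) = 3
σ(4) = 2 → σ⁻¹(2) = 4

σ⁻¹ = [1 4 2 3]


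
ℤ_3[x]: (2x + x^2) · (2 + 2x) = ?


Expand and collect like terms; reduce coefficients mod 3:
x^0: 0·2 = 0 ≡ 0 (mod 3)
x^1: 0·2 + 2·2 = 4 ≡ 1 (mod 3)
x^2: 2·2 + 1·2 = 6 ≡ 0 (mod 3)
x^3: 1·2 = 2 ≡ 2 (mod 3)
Result: x + 2x^3

f · g = x + 2x^3


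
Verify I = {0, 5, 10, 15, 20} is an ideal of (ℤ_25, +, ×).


Check ideal conditions for I = {0, 5, 10, 15, 20} in ℤ_25:
(1) I is an additive subgroup? Yes
(2) For r ∈ ℤ_25 and a ∈ I: r·a ∈ I? Yes

Yes, I is an ideal of ℤ_25


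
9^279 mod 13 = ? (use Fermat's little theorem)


Fermat's little theorem: if p is prime and gcd(a,p)=1, then a^(p-1) ≡ 1 (mod p)
p = 13 is prime, gcd(9,13) = 1
Reduce exponent: 279 mod 12 = 3
So 9^279 ≡ 9^3 (mod 13)
9^3 mod 13 = 1

9^279 ≡ 1 (mod 13)


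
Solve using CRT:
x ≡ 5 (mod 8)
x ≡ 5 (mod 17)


m₁ = 8, m₂ = 17, gcd = 1, so CRT applies. M = m₁·m₂ = 136
Let M₁ = M/m₁ = 17, M₂ = M/m₂ = 8
Find y₁ ≡ M₁⁻¹ (mod m₁): 17⁻¹ ≡ 1 (mod 8)
Find y₂ ≡ M₂⁻¹ (mod m₂): 8⁻¹ ≡ 15 (mod 17)
x = a₁·M₁·y₁ + a₂·M₂·y₂ = 5·17·1 + 5·8·15 = 685
Reduce mod 136: x ≡ 5
Check: 5 mod 8 = 5 ✓, 5 mod 17 = 5 ✓

x ≡ 5 (mod 136)


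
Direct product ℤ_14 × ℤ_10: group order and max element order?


|ℤ_14 × ℤ_10| = 14 × 10 = 140
Max element order = lcm(14,10) = 70
Cyclic? No (gcd=2)

|ℤ_14×ℤ_10| = 140, max element order = 70


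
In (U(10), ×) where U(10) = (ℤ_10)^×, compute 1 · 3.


Operation: multiplication mod 10
1 · 3 = (a × b) mod 10 with a = 1, b = 3

1 · 3 = 3


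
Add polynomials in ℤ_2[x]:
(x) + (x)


Add coefficients mod 2:
x^0: 0 + 0 = 0 (mod 2)
x^1: 1 + 1 = 0 (mod 2)
Result: 0

f + g = 0


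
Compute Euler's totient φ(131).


Factor n: 131 = 131
φ(n) = n · ∏(1 - 1/p) over distinct primes p | n
φ(131) = 131 · (1 - 1/131) = 130

φ(131) = 130


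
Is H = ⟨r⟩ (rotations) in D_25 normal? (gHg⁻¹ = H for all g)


H = ⟨r⟩ (rotations) in D_25
The rotation subgroup ⟨r⟩ has index 2 in D_25, so it is normal

Yes, normal subgroup


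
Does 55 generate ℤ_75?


g generates ℤ_n iff gcd(g, n) = 1
gcd(55, 75) = 5
Since gcd = 5 ≠ 1, ⟨55⟩ has order 15 < 75, so 55 is not a generator.

No, 55 does not generate ℤ_75


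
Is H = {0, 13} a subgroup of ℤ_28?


Subgroup test for H = {0, 13} in (ℤ_28, +):
(1) 0 ∈ H? Yes
(2) Closure: for all a,b ∈ H, (a+b) mod 28 ∈ H? No  [counterexample: 13 + 13 = 26 ∉ H]
(3) Inverses: for all a ∈ H, -a mod 28 ∈ H? No

No, H is not a subgroup of ℤ_28


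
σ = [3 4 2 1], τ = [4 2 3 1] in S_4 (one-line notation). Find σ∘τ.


σ∘τ: apply τ first, then σ
1 →τ 4 →σ 1
2 →τ 2 →σ 4
3 →τ 3 →σ 2
4 →τ 1 →σ 3

σ∘τ = [1 4 2 3]


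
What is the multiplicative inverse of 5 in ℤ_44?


Use the extended Euclidean algorithm to write 1 = 5·s + 44·t; then s mod 44 is the inverse.
Euclidean algorithm:
  5 = 0·44 + 5
  44 = 8·5 + 4
  5 = 1·4 + 1
  4 = 4·1 + 0
gcd(5,44) = 1
Back-substitution gives: 5·(9) + 44·(-1) = 1
So 5⁻¹ ≡ 9 ≡ 9 (mod 44)
Check: 5 × 9 = 45 ≡ 1 (mod 44) ✓

5⁻¹ ≡ 9 (mod 44)


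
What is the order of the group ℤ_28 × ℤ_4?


|A × B| = |A| · |B|
|ℤ_28 × ℤ_4| = 28 × 4 = 112

|ℤ_28 × ℤ_4| = 112


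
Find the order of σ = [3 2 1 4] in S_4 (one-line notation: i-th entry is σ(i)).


Cycle decomposition: (1 3)
Cycle lengths: 2
Order = lcm(2) = 2

ord(σ) = 2


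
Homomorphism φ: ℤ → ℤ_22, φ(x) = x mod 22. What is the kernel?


Kernel = preimage of identity
ker(φ) = {x ∈ ℤ : x ≡ 0 (mod 22)} = 22ℤ = {0, ±22, ±44, ...}

ker(φ) = 22ℤ


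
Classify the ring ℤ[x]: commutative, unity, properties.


Polynomial ring over ℤ (an integral domain) is a commutative integral domain with unity 1
Commutative: Yes
Integral domain: Yes
Has unity: Yes

ℤ[x]: Commutative=Yes, Unity=Yes


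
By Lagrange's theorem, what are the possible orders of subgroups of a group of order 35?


Lagrange's theorem: |H| divides |G|
|G| = 35
Divisors of 35: 1, 5, 7, 35

Possible subgroup orders: {1, 5, 7, 35}


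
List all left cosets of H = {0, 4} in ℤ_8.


H = {0, 4}, |H| = 2
Number of cosets = |G|/|H| = 8/2 = 4
0 + H = {0, 4}
1 + H = {1, 5}
2 + H = {2, 6}
3 + H = {3, 7}

Cosets: 0+H={0,4}; 1+H={1,5}; 2+H={2,6}; 3+H={3,7}


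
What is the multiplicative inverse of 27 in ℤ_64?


Use the extended Euclidean algorithm to write 1 = 27·s + 64·t; then s mod 64 is the inverse.
Euclidean algorithm:
  27 = 0·64 + 27
  64 = 2·27 + 10
  27 = 2·10 + 7
  10 = 1·7 + 3
  7 = 2·3 + 1
  3 = 3·1 + 0
gcd(27,64) = 1
Back-substitution gives: 27·(19) + 64·(-8) = 1
So 27⁻¹ ≡ 19 ≡ 19 (mod 64)
Check: 27 × 19 = 513 ≡ 1 (mod 64) ✓

27⁻¹ ≡ 19 (mod 64)


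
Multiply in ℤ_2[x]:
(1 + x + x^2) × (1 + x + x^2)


Expand and collect like terms; reduce coefficients mod 2:
x^0: 1·1 = 1 ≡ 1 (mod 2)
x^1: 1·1 + 1·1 = 2 ≡ 0 (mod 2)
x^2: 1·1 + 1·1 + 1·1 = 3 ≡ 1 (mod 2)
x^3: 1·1 + 1·1 = 2 ≡ 0 (mod 2)
x^4: 1·1 = 1 ≡ 1 (mod 2)
Result: 1 + x^2 + x^4

f · g = 1 + x^2 + x^4


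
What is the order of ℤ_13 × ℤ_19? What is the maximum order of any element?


|ℤ_13 × ℤ_19| = 13 × 19 = 247
Max element order = lcm(13,19) = 247
Cyclic? Yes (gcd=1)

|ℤ_13×ℤ_19| = 247, max element order = 247


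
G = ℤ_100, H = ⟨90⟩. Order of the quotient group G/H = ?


|⟨90⟩| = n / gcd(90, 100) = 100 / 10 = 10
H is normal (ℤ_100 is abelian).
|G/H| = |G| / |H| = 100 / 10 = 10

|G/H| = 10


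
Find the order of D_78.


|D_n| = 2n (n rotations and n reflections)
|D_78| = 2×78 = 156

|D_78| = 156


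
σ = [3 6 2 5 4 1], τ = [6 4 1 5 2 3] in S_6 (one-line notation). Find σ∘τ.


σ∘τ: apply τ first, then σ
1 →τ 6 →σ 1
2 →τ 4 →σ 5
3 →τ 1 →σ 3
4 →τ 5 →σ 4
5 →τ 2 →σ 6
6 →τ 3 →σ 2

σ∘τ = [1 5 3 4 6 2]


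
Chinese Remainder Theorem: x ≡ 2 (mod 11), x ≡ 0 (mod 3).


m₁ = 11, m₂ = 3, gcd = 1, so CRT applies. M = m₁·m₂ = 33
Let M₁ = M/m₁ = 3, M₂ = M/m₂ = 11
Find y₁ ≡ M₁⁻¹ (mod m₁): 3⁻¹ ≡ 4 (mod 11)
Find y₂ ≡ M₂⁻¹ (mod m₂): 11⁻¹ ≡ 2 (mod 3)
x = a₁·M₁·y₁ + a₂·M₂·y₂ = 2·3·4 + 0·11·2 = 24
Reduce mod 33: x ≡ 24
Check: 24 mod 11 = 2 ✓, 24 mod 3 = 0 ✓

x ≡ 24 (mod 33)


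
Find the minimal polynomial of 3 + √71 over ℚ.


Let α = 3 + √71. Then α - 3 = √71, so (α - 3)² = 71, giving α² - 6α - 62 = 0. Degree 2 and α ∉ ℚ, so this is the minimal polynomial.

Minimal polynomial: x² - 6x - 62


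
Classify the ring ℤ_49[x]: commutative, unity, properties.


ℤ_49 has zero divisors (7·7 ≡ 0), and these lift to constant zero divisors in ℤ_49[x]; so not an integral domain
Commutative: Yes
Integral domain: No
Has unity: Yes

ℤ_49[x]: Commutative=Yes, Unity=Yes


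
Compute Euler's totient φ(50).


Factor n: 50 = 2 × 5^2
φ(n) = n · ∏(1 - 1/p) over distinct primes p | n
φ(50) = 50 · (1 - 1/2) · (1 - 1/5) = 20

φ(50) = 20


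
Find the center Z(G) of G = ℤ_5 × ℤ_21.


Z(G) = {g ∈ G | gx = xg for all x ∈ G}
Direct product of abelian groups is abelian, so Z(G) = G

Z(ℤ_5 × ℤ_21) = ℤ_5 × ℤ_21


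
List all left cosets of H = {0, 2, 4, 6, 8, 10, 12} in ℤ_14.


H = {0, 2, 4, 6, 8, 10, 12}, |H| = 7
Number of cosets = |G|/|H| = 14/7 = 2
0 + H = {0, 2, 4, 6, 8, 10, 12}
1 + H = {1, 3, 5, 7, 9, 11, 13}

Cosets: 0+H={0,2,4,6,8,10,12}; 1+H={1,3,5,7,9,11,13}


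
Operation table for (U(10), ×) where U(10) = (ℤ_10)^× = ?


Elements: {1, 3, 7, 9}
Operation: multiplication mod 10
Entry (a, b) = (a × b) mod 10

Cayley table:
  | 1 | 3 | 7 | 9
1 | 1 | 3 | 7 | 9
3 | 3 | 9 | 1 | 7
7 | 7 | 1 | 9 | 3
9 | 9 | 7 | 3 | 1


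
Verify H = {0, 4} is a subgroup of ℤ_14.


Subgroup test for H = {0, 4} in (ℤ_14, +):
(1) 0 ∈ H? Yes
(2) Closure: for all a,b ∈ H, (a+b) mod 14 ∈ H? No  [counterexample: 4 + 4 = 8 ∉ H]
(3) Inverses: for all a ∈ H, -a mod 14 ∈ H? No

No, H is not a subgroup of ℤ_14


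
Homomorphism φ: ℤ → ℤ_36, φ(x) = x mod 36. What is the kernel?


Kernel = preimage of identity
ker(φ) = {x ∈ ℤ : x ≡ 0 (mod 36)} = 36ℤ = {0, ±36, ±72, ...}

ker(φ) = 36ℤ


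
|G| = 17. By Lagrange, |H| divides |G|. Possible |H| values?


Lagrange's theorem: |H| divides |G|
|G| = 17
Divisors of 17: 1, 17

Possible subgroup orders: {1, 17}


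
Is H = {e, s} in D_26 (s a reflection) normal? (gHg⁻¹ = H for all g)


H = {e, s} in D_26 (s a reflection)
r·s·r⁻¹ = sr⁻² ≠ s for n ≥ 3, so {e, s} is not closed under conjugation

No, not a normal subgroup


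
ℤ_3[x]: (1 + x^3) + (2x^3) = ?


Add coefficients mod 3:
x^0: 1 + 0 = 1 (mod 3)
x^1: 0 + 0 = 0 (mod 3)
x^2: 0 + 0 = 0 (mod 3)
x^3: 1 + 2 = 0 (mod 3)
Result: 1

f + g = 1


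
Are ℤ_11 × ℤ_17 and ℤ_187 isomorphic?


Comparing ℤ_11 × ℤ_17 and ℤ_187:
gcd(11,17) = 1, so ℤ_11 × ℤ_17 ≅ ℤ_187 (CRT)

Yes, ℤ_11 × ℤ_17 ≅ ℤ_187


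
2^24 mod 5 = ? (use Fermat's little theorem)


Fermat's little theorem: if p is prime and gcd(a,p)=1, then a^(p-1) ≡ 1 (mod p)
p = 5 is prime, gcd(2,5) = 1
Reduce exponent: 24 mod 4 = 0
So 2^24 ≡ 2^0 (mod 5)
2^0 = 1

2^24 ≡ 1 (mod 5)


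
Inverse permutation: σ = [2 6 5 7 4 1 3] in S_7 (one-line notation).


To find σ⁻¹, swap domain and range:
σ(1) = 2 → σ⁻¹(2) = 1
σ(2) = 6 → σ⁻¹(6) = 2
σ(3) = 5 → σ⁻¹(5) = 3
σ(4) = 7 → σ⁻¹(7) = 4
σ(5) = 4 → σ⁻¹(4) = 5
σ(6) = 1 → σ⁻¹(1) = 6
σ(7) = 3 → σ⁻¹(3) = 7

σ⁻¹ = [6 1 7 5 3 2 4]


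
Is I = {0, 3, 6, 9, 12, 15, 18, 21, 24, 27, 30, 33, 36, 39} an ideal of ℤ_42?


Check ideal conditions for I = {0, 3, 6, 9, 12, 15, 18, 21, 24, 27, 30, 33, 36, 39} in ℤ_42:
(1) I is an additive subgroup? Yes
(2) For r ∈ ℤ_42 and a ∈ I: r·a ∈ I? Yes

Yes, I is an ideal of ℤ_42


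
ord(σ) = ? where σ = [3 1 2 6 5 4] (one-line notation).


Cycle decomposition: (1 3 2) (4 6)
Cycle lengths: 3, 2
Order = lcm(3, 2) = 6

ord(σ) = 6


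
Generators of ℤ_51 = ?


g generates ℤ_n iff gcd(g,n) = 1
Prime factors of 51: 3, 17
Generators are g ∈ {1,...,50} not divisible by any of these primes.
Generators: {1, 2, 4, 5, 7, 8, 10, 11, 13, 14, 16, 19, 20, 22, 23, 25, 26, 28, 29, 31, 32, 35, 37, 38, 40, 41, 43, 44, 46, 47, 49, 50}
Number of generators = φ(51) = 32

Generators of ℤ_51 = {1, 2, 4, 5, 7, 8, 10, 11, 13, 14, 16, 19, 20, 22, 23, 25, 26, 28, 29, 31, 32, 35, 37, 38, 40, 41, 43, 44, 46, 47, 49, 50}


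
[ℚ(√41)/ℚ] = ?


√41 has minimal polynomial x² - 41 (irreducible over ℚ since 41 is squarefree)

[ℚ(√41)/ℚ] = 2


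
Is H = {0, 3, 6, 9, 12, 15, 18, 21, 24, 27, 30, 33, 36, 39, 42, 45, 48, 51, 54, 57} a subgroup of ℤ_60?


Subgroup test for H = {0, 3, 6, 9, 12, 15, 18, 21, 24, 27, 30, 33, 36, 39, 42, 45, 48, 51, 54, 57} in (ℤ_60, +):
(1) 0 ∈ H? Yes
(2) Closure: for all a,b ∈ H, (a+b) mod 60 ∈ H? Yes
(3) Inverses: for all a ∈ H, -a mod 60 ∈ H? Yes

Yes, H is a subgroup of ℤ_60


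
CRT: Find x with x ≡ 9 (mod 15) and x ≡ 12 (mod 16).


m₁ = 15, m₂ = 16, gcd = 1, so CRT applies. M = m₁·m₂ = 240
Let M₁ = M/m₁ = 16, M₂ = M/m₂ = 15
Find y₁ ≡ M₁⁻¹ (mod m₁): 16⁻¹ ≡ 1 (mod 15)
Find y₂ ≡ M₂⁻¹ (mod m₂): 15⁻¹ ≡ 15 (mod 16)
x = a₁·M₁·y₁ + a₂·M₂·y₂ = 9·16·1 + 12·15·15 = 2844
Reduce mod 240: x ≡ 204
Check: 204 mod 15 = 9 ✓, 204 mod 16 = 12 ✓

x ≡ 204 (mod 240)


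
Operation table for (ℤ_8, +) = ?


Elements: {0, 1, 2, 3, 4, 5, 6, 7}
Operation: addition mod 8
Entry (a, b) = (a + b) mod 8

Cayley table:
  | 0 | 1 | 2 | 3 | 4 | 5 | 6 | 7
0 | 0 | 1 | 2 | 3 | 4 | 5 | 6 | 7
1 | 1 | 2 | 3 | 4 | 5 | 6 | 7 | 0
2 | 2 | 3 | 4 | 5 | 6 | 7 | 0 | 1
3 | 3 | 4 | 5 | 6 | 7 | 0 | 1 | 2
4 | 4 | 5 | 6 | 7 | 0 | 1 | 2 | 3
5 | 5 | 6 | 7 | 0 | 1 | 2 | 3 | 4
6 | 6 | 7 | 0 | 1 | 2 | 3 | 4 | 5
7 | 7 | 0 | 1 | 2 | 3 | 4 | 5 | 6


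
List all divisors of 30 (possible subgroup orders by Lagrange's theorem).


Lagrange's theorem: |H| divides |G|
|G| = 30
Divisors of 30: 1, 2, 3, 5, 6, 10, 15, 30

Possible subgroup orders: {1, 2, 3, 5, 6, 10, 15, 30}


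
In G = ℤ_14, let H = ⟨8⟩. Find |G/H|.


|⟨8⟩| = n / gcd(8, 14) = 14 / 2 = 7
H is normal (ℤ_14 is abelian).
|G/H| = |G| / |H| = 14 / 7 = 2

|G/H| = 2


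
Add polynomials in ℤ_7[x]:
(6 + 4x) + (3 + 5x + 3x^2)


Add coefficients mod 7:
x^0: 6 + 3 = 2 (mod 7)
x^1: 4 + 5 = 2 (mod 7)
x^2: 0 + 3 = 3 (mod 7)
Result: 2 + 2x + 3x^2

f + g = 2 + 2x + 3x^2


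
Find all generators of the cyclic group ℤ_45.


g generates ℤ_n iff gcd(g,n) = 1
Prime factors of 45: 3, 5
Generators are g ∈ {1,...,44} not divisible by any of these primes.
Generators: {1, 2, 4, 7, 8, 11, 13, 14, 16, 17, 19, 22, 23, 26, 28, 29, 31, 32, 34, 37, 38, 41, 43, 44}
Number of generators = φ(45) = 24

Generators of ℤ_45 = {1, 2, 4, 7, 8, 11, 13, 14, 16, 17, 19, 22, 23, 26, 28, 29, 31, 32, 34, 37, 38, 41, 43, 44}


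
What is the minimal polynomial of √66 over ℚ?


√66 satisfies x² - 66 = 0, irreducible over ℚ since 66 is squarefree

Minimal polynomial: x² - 66


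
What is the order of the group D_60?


|D_n| = 2n (n rotations and n reflections)
|D_60| = 2×60 = 120

|D_60| = 120


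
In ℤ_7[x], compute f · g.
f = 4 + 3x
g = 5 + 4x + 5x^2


Expand and collect like terms; reduce coefficients mod 7:
x^0: 4·5 = 20 ≡ 6 (mod 7)
x^1: 4·4 + 3·5 = 31 ≡ 3 (mod 7)
x^2: 4·5 + 3·4 = 32 ≡ 4 (mod 7)
x^3: 3·5 = 15 ≡ 1 (mod 7)
Result: 6 + 3x + 4x^2 + x^3

f · g = 6 + 3x + 4x^2 + x^3


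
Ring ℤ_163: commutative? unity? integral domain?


ℤ_163 is a commutative ring with unity 1; 163 is prime, so ℤ_163 is a field (hence an integral domain)
Commutative: Yes
Integral domain: Yes
Has unity: Yes

ℤ_163: Commutative=Yes, Unity=Yes


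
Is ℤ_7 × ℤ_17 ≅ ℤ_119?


Comparing ℤ_7 × ℤ_17 and ℤ_119:
gcd(7,17) = 1, so ℤ_7 × ℤ_17 ≅ ℤ_119 (CRT)

Yes, ℤ_7 × ℤ_17 ≅ ℤ_119


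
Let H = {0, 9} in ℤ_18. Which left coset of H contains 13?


13 + H = {13 + h (mod 18) : h ∈ H}
13+0=13, 13+9=4
13 + H = {4, 13} = 4 + H

13 + H = {4, 13}


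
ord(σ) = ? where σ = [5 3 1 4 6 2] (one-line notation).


Cycle decomposition: (1 5 6 2 3)
Cycle lengths: 5
Order = lcm(5) = 5

ord(σ) = 5


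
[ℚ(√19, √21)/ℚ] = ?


[ℚ(√19,√21):ℚ] = [ℚ(√19,√21):ℚ(√19)]·[ℚ(√19):ℚ] = 2·2 = 4

[ℚ(√19, √21)/ℚ] = 4


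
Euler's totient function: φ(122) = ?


Factor n: 122 = 2 × 61
φ(n) = n · ∏(1 - 1/p) over distinct primes p | n
φ(122) = 122 · (1 - 1/2) · (1 - 1/61) = 60

φ(122) = 60


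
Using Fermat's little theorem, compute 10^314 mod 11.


Fermat's little theorem: if p is prime and gcd(a,p)=1, then a^(p-1) ≡ 1 (mod p)
p = 11 is prime, gcd(10,11) = 1
Reduce exponent: 314 mod 10 = 4
So 10^314 ≡ 10^4 (mod 11)
10^4 mod 11 = 1

10^314 ≡ 1 (mod 11)


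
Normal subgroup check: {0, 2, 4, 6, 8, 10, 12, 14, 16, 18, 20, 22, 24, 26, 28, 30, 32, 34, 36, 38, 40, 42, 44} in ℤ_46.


H = {0, 2, 4, 6, 8, 10, 12, 14, 16, 18, 20, 22, 24, 26, 28, 30, 32, 34, 36, 38, 40, 42, 44} in ℤ_46
ℤ_46 is abelian; every subgroup of an abelian group is normal

Yes, normal subgroup


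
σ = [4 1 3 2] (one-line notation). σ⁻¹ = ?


To find σ⁻¹, swap domain and range:
σ(1) = 4 → σ⁻¹(4) = 1
σ(2) = 1 → σ⁻¹(1) = 2
σ(3) = 3 → σ⁻¹(3) = 3
σ(4) = 2 → σ⁻¹(2) = 4

σ⁻¹ = [2 4 3 1]


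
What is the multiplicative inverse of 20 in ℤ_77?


Use the extended Euclidean algorithm to write 1 = 20·s + 77·t; then s mod 77 is the inverse.
Euclidean algorithm:
  20 = 0·77 + 20
  77 = 3·20 + 17
  20 = 1·17 + 3
  17 = 5·3 + 2
  3 = 1·2 + 1
  2 = 2·1 + 0
gcd(20,77) = 1
Back-substitution gives: 20·(27) + 77·(-7) = 1
So 20⁻¹ ≡ 27 ≡ 27 (mod 77)
Check: 20 × 27 = 540 ≡ 1 (mod 77) ✓

20⁻¹ ≡ 27 (mod 77)


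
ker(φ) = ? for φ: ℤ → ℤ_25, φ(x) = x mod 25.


Kernel = preimage of identity
ker(φ) = {x ∈ ℤ : x ≡ 0 (mod 25)} = 25ℤ = {0, ±25, ±50, ...}

ker(φ) = 25ℤ


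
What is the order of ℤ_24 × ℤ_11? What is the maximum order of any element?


|ℤ_24 × ℤ_11| = 24 × 11 = 264
Max element order = lcm(24,11) = 264
Cyclic? Yes (gcd=1)

|ℤ_24×ℤ_11| = 264, max element order = 264


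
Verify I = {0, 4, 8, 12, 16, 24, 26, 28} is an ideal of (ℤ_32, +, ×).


Check ideal conditions for I = {0, 4, 8, 12, 16, 24, 26, 28} in ℤ_32:
(1) I is an additive subgroup? No
(2) For r ∈ ℤ_32 and a ∈ I: r·a ∈ I? No  [counterexample: r=2, a=26, r·a mod 32 = 20 ∉ I]

No, I is not an ideal of ℤ_32


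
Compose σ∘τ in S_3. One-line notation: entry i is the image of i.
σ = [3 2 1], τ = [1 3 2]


σ∘τ: apply τ first, then σ
1 →τ 1 →σ 3
2 →τ 3 →σ 1
3 →τ 2 →σ 2

σ∘τ = [3 1 2]


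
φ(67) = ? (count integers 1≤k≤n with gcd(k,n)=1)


Factor n: 67 = 67
φ(n) = n · ∏(1 - 1/p) over distinct primes p | n
φ(67) = 67 · (1 - 1/67) = 66

φ(67) = 66


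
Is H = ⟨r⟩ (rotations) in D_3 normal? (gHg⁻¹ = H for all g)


H = ⟨r⟩ (rotations) in D_3
The rotation subgroup ⟨r⟩ has index 2 in D_3, so it is normal

Yes, normal subgroup


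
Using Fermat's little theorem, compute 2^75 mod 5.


Fermat's little theorem: if p is prime and gcd(a,p)=1, then a^(p-1) ≡ 1 (mod p)
p = 5 is prime, gcd(2,5) = 1
Reduce exponent: 75 mod 4 = 3
So 2^75 ≡ 2^3 (mod 5)
2^3 mod 5 = 3

2^75 ≡ 3 (mod 5)


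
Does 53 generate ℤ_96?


g generates ℤ_n iff gcd(g, n) = 1
gcd(53, 96) = 1
Since gcd = 1, 53 is a generator.

Yes, 53 generates ℤ_96


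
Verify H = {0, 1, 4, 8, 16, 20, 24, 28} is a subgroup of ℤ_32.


Subgroup test for H = {0, 1, 4, 8, 16, 20, 24, 28} in (ℤ_32, +):
(1) 0 ∈ H? Yes
(2) Closure: for all a,b ∈ H, (a+b) mod 32 ∈ H? No  [counterexample: 1 + 1 = 2 ∉ H]
(3) Inverses: for all a ∈ H, -a mod 32 ∈ H? No

No, H is not a subgroup of ℤ_32


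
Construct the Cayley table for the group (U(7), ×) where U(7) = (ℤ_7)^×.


Elements: {1, 2, 3, 4, 5, 6}
Operation: multiplication mod 7
Entry (a, b) = (a × b) mod 7

Cayley table:
  | 1 | 2 | 3 | 4 | 5 | 6
1 | 1 | 2 | 3 | 4 | 5 | 6
2 | 2 | 4 | 6 | 1 | 3 | 5
3 | 3 | 6 | 2 | 5 | 1 | 4
4 | 4 | 1 | 5 | 2 | 6 | 3
5 | 5 | 3 | 1 | 6 | 4 | 2
6 | 6 | 5 | 4 | 3 | 2 | 1


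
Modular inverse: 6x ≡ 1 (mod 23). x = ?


Use the extended Euclidean algorithm to write 1 = 6·s + 23·t; then s mod 23 is the inverse.
Euclidean algorithm:
  6 = 0·23 + 6
  23 = 3·6 + 5
  6 = 1·5 + 1
  5 = 5·1 + 0
gcd(6,23) = 1
Back-substitution gives: 6·(4) + 23·(-1) = 1
So 6⁻¹ ≡ 4 ≡ 4 (mod 23)
Check: 6 × 4 = 24 ≡ 1 (mod 23) ✓

6⁻¹ ≡ 4 (mod 23)


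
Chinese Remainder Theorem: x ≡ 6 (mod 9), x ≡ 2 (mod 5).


m₁ = 9, m₂ = 5, gcd = 1, so CRT applies. M = m₁·m₂ = 45
Let M₁ = M/m₁ = 5, M₂ = M/m₂ = 9
Find y₁ ≡ M₁⁻¹ (mod m₁): 5⁻¹ ≡ 2 (mod 9)
Find y₂ ≡ M₂⁻¹ (mod m₂): 9⁻¹ ≡ 4 (mod 5)
x = a₁·M₁·y₁ + a₂·M₂·y₂ = 6·5·2 + 2·9·4 = 132
Reduce mod 45: x ≡ 42
Check: 42 mod 9 = 6 ✓, 42 mod 5 = 2 ✓

x ≡ 42 (mod 45)


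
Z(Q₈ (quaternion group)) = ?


Z(G) = {g ∈ G | gx = xg for all x ∈ G}
In Q₈ = {±1, ±i, ±j, ±k}, only ±1 commute with every element

Z(Q₈ (quaternion group)) = {1, -1}


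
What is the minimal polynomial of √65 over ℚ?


√65 satisfies x² - 65 = 0, irreducible over ℚ since 65 is squarefree

Minimal polynomial: x² - 65


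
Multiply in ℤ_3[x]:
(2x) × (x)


Expand and collect like terms; reduce coefficients mod 3:
x^0: 0·0 = 0 ≡ 0 (mod 3)
x^1: 0·1 + 2·0 = 0 ≡ 0 (mod 3)
x^2: 2·1 = 2 ≡ 2 (mod 3)
Result: 2x^2

f · g = 2x^2


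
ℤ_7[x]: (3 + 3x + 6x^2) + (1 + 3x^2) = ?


Add coefficients mod 7:
x^0: 3 + 1 = 4 (mod 7)
x^1: 3 + 0 = 3 (mod 7)
x^2: 6 + 3 = 2 (mod 7)
Result: 4 + 3x + 2x^2

f + g = 4 + 3x + 2x^2


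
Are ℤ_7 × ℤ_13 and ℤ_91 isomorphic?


Comparing ℤ_7 × ℤ_13 and ℤ_91:
gcd(7,13) = 1, so ℤ_7 × ℤ_13 ≅ ℤ_91 (CRT)

Yes, ℤ_7 × ℤ_13 ≅ ℤ_91


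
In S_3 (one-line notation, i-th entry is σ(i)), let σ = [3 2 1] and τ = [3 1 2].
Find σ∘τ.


σ∘τ: apply τ first, then σ
1 →τ 3 →σ 1
2 →τ 1 →σ 3
3 →τ 2 →σ 2

σ∘τ = [1 3 2]


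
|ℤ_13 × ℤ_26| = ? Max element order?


|ℤ_13 × ℤ_26| = 13 × 26 = 338
Max element order = lcm(13,26) = 26
Cyclic? No (gcd=13)

|ℤ_13×ℤ_26| = 338, max element order = 26


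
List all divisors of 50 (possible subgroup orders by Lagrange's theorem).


Lagrange's theorem: |H| divides |G|
|G| = 50
Divisors of 50: 1, 2, 5, 10, 25, 50

Possible subgroup orders: {1, 2, 5, 10, 25, 50}


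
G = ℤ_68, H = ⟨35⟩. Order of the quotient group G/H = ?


|⟨35⟩| = n / gcd(35, 68) = 68 / 1 = 68
H is normal (ℤ_68 is abelian).
|G/H| = |G| / |H| = 68 / 68 = 1

|G/H| = 1


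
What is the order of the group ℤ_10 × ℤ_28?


|A × B| = |A| · |B|
|ℤ_10 × ℤ_28| = 10 × 28 = 280

|ℤ_10 × ℤ_28| = 280


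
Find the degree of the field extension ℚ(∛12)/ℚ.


∛12 has minimal polynomial x³ - 12 (irreducible over ℚ since 12 is not a perfect cube)

[ℚ(∛12)/ℚ] = 3


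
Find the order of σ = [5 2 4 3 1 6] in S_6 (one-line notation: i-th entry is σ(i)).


Cycle decomposition: (1 5) (3 4)
Cycle lengths: 2, 2
Order = lcm(2, 2) = 2

ord(σ) = 2


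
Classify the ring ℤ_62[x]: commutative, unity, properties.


ℤ_62 has zero divisors (2·31 ≡ 0), and these lift to constant zero divisors in ℤ_62[x]; so not an integral domain
Commutative: Yes
Integral domain: No
Has unity: Yes

ℤ_62[x]: Commutative=Yes, Unity=Yes
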